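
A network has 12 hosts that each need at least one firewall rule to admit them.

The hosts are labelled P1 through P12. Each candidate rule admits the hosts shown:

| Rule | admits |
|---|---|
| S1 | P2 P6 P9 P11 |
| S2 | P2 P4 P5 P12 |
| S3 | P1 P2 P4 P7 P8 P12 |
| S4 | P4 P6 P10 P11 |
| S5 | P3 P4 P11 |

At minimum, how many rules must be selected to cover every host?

5

S1 and S2 and S3 and S4 and S5 together: S1 ∪ S2 ∪ S3 ∪ S4 ∪ S5 = {P1, P2, P3, P4, P5, P6, P7, P8, P9, P10, P11, P12} — every host is covered.
No 4 of the 5 rules cover everything (all 5 combinations miss at least one host), so 5 is optimal.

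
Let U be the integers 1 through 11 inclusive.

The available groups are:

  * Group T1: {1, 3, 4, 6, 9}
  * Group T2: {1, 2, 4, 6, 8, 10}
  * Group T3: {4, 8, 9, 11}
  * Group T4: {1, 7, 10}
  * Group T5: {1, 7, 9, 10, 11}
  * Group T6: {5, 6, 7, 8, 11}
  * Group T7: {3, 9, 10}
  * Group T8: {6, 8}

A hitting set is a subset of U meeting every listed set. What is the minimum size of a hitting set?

3

H = {8, 9, 10} meets every group (each contains at least one member of H), and |H| = 3.
No choice of 2 items meets every group, so 3 is the minimum.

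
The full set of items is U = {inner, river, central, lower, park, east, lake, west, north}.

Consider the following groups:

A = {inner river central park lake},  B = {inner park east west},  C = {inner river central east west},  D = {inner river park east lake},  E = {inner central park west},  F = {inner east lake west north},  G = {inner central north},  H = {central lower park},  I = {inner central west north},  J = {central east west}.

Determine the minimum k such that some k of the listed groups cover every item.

A, F, and H cover everything between them: the union {inner, river, central, lower, park, east, lake, west, north} is all of U.
Only H contains lower, so H is forced; the remaining 6 items need at least 2 more groups (each remaining group adds at most 5) — so at least 3 groups are needed, and 3 is optimal.

3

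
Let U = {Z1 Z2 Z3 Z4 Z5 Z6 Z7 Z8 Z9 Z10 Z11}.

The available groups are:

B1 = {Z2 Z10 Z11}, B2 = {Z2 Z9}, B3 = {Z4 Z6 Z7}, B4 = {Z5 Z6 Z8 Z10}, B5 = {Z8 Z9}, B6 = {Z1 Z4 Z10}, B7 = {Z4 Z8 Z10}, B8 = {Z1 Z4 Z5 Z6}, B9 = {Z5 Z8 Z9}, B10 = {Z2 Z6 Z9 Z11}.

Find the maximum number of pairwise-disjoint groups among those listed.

B1, B3, B5 are pairwise disjoint (B1={Z2,Z10,Z11}; B3={Z4,Z6,Z7}; B5={Z8,Z9}).
Every remaining group overlaps one of these, and no 4 of the listed groups are pairwise disjoint, so 3 is the maximum.

3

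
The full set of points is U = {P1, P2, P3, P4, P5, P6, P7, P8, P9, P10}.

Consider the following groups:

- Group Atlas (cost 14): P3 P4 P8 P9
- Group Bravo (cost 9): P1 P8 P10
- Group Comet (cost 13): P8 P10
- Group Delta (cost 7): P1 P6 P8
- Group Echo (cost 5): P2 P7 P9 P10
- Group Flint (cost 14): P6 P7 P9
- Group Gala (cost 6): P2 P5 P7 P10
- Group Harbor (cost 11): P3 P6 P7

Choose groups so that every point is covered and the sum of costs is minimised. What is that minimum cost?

27

Atlas, Delta, Gala together cover every point (Atlas ∪ Delta ∪ Gala = {P1, P2, P3, P4, P5, P6, P7, P8, P9, P10}); total cost 14 + 7 + 6 = 27.
The greedy pick Echo, Delta, Gala, Atlas costs 32; no covering selection beats 27.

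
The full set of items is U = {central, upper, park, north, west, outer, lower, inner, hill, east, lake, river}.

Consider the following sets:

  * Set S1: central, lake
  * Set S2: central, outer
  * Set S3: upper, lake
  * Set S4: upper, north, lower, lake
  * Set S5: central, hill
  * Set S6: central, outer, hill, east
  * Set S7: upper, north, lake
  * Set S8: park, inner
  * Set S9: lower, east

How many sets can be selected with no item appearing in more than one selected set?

4

S2, S7, S8, S9 are pairwise disjoint (S2={central,outer}; S7={upper,north,lake}; S8={park,inner}; S9={lower,east}).
Every remaining set overlaps one of these, and no 5 of the listed sets are pairwise disjoint, so 4 is the maximum.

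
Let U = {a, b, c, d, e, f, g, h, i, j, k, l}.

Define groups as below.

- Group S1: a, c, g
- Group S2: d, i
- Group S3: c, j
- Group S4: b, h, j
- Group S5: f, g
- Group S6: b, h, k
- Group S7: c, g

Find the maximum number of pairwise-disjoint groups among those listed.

4

S2, S3, S5, S6 are pairwise disjoint (S2={d,i}; S3={c,j}; S5={f,g}; S6={b,h,k}).
Every remaining group overlaps one of these, and no 5 of the listed groups are pairwise disjoint, so 4 is the maximum.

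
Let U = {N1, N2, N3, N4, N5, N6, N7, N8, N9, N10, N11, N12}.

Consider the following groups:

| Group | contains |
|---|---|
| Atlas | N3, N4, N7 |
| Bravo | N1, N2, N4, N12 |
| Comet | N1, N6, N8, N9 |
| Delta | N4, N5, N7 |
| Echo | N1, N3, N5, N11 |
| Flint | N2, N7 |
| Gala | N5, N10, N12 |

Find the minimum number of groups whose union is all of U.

Take {Comet, Delta, Echo, Flint, Gala}. Their union is {N1, N2, N3, N4, N5, N6, N7, N8, N9, N10, N11, N12}, which is all 12 elements.
No 4 of the 7 groups cover everything (all 35 combinations miss at least one element), so 5 is optimal.

5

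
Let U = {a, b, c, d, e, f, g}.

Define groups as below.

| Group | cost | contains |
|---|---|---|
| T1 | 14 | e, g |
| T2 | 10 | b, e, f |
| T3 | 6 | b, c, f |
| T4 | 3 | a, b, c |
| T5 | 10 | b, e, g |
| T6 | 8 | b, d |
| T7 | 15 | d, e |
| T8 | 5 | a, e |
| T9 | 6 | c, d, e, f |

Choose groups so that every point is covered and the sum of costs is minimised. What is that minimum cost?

T4, T5, T9 together cover every point (T4 ∪ T5 ∪ T9 = {a, b, c, d, e, f, g}); total cost 3 + 10 + 6 = 19.
No covering selection has total cost below 19.

19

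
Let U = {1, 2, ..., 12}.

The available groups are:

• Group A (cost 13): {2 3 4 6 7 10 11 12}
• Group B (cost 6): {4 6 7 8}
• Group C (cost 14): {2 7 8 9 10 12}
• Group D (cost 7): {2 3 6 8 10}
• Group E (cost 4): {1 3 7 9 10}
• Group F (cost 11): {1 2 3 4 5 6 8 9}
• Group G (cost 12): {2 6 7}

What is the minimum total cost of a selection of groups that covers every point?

24

A, F together cover every point (A ∪ F = {1, 2, 3, 4, 5, 6, 7, 8, 9, 10, 11, 12}); total cost 13 + 11 = 24.
The greedy pick E, B, A, F costs 34; no covering selection beats 24.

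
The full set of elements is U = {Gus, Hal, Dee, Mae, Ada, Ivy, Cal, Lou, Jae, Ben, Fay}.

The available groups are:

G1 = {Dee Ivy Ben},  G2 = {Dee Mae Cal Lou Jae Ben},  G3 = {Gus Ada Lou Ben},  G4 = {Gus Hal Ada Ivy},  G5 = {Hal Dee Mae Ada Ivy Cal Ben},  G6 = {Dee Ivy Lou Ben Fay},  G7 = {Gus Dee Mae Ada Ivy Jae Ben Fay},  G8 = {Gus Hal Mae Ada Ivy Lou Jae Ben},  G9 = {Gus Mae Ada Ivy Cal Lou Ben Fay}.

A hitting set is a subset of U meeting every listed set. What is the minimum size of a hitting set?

2

Take H = {Ivy, Lou}. Each listed group contains at least one of these, so H is a hitting set of size 2.
The groups G2, G4 are pairwise disjoint, so any hitting set needs a separate element for each — at least 2. Hence 2 is optimal.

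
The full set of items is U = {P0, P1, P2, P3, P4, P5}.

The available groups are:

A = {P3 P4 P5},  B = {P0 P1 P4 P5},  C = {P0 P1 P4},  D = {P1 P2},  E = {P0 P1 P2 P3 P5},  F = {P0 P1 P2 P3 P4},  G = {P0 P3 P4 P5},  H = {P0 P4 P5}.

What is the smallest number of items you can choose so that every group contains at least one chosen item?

2

The 2 items {P1, P4} hit every group.
The groups A, D are pairwise disjoint, so any hitting set needs a separate item for each — at least 2. Hence 2 is optimal.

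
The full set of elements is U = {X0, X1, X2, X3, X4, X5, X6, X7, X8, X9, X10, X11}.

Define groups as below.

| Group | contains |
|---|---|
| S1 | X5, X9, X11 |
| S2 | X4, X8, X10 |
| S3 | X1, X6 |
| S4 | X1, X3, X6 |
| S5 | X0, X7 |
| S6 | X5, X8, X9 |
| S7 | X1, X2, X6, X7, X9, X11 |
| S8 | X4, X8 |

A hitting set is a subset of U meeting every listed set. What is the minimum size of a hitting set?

H = {X0, X1, X8, X9} meets every group (each contains at least one member of H), and |H| = 4.
The groups S1, S2, S3, S5 are pairwise disjoint, so any hitting set needs a separate element for each — at least 4. Hence 4 is optimal.

4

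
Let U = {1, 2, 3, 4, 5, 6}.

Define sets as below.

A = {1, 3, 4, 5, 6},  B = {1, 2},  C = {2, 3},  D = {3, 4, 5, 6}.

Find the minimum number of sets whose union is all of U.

A and B together: A ∪ B = {1, 2, 3, 4, 5, 6} — every item is covered.
No single set has all 6 items (the largest, A, has 5), so 2 is optimal.

2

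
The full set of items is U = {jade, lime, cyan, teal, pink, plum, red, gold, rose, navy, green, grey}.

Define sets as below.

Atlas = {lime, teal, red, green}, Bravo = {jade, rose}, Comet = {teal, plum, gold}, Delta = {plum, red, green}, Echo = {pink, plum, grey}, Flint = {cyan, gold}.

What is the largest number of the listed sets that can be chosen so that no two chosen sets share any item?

Atlas, Bravo, Echo, Flint are pairwise disjoint (Atlas={lime,teal,red,green}; Bravo={jade,rose}; Echo={pink,plum,grey}; Flint={cyan,gold}).
Every remaining set overlaps one of these, and no 5 of the listed sets are pairwise disjoint, so 4 is the maximum.

4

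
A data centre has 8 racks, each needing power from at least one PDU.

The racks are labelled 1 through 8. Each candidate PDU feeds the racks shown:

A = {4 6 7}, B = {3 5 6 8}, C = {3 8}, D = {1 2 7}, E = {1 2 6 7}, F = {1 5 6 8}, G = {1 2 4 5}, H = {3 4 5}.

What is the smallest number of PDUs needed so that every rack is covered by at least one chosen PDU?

3

Take {C, E, G}. Their union is {1, 2, 3, 4, 5, 6, 7, 8}, which is all 8 racks.
No 2 of the 8 PDUs cover everything (all 28 combinations miss at least one rack), so 3 is optimal.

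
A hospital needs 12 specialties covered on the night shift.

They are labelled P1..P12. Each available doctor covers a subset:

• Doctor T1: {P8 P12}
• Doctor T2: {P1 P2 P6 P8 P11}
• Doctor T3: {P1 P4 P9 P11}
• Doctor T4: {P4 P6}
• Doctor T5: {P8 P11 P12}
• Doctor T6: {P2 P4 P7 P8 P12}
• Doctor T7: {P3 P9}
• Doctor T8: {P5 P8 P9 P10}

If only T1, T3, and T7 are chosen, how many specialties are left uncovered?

5

Union of T1, T3, T7 = {P1, P3, P4, P8, P9, P11, P12}.
Not covered: P2, P5, P6, P7, P10 — 5 specialties.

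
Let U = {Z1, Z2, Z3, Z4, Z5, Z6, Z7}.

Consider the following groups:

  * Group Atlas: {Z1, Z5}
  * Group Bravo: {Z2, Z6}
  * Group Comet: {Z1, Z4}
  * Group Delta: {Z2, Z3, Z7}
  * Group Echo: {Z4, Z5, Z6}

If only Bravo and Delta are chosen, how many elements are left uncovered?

Union of Bravo, Delta = {Z2, Z3, Z6, Z7}.
Not covered: Z1, Z4, Z5 — 3 elements.

3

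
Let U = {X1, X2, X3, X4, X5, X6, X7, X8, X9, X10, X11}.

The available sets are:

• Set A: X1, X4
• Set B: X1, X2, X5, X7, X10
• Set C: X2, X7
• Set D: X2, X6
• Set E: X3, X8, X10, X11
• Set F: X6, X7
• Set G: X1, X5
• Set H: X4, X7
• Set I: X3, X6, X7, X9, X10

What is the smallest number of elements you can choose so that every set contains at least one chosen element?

4

Take T = {X1, X6, X7, X11}. Each listed set contains at least one of these, so T is a hitting set of size 4.
The sets D, E, G, H are pairwise disjoint, so any hitting set needs a separate element for each — at least 4. Hence 4 is optimal.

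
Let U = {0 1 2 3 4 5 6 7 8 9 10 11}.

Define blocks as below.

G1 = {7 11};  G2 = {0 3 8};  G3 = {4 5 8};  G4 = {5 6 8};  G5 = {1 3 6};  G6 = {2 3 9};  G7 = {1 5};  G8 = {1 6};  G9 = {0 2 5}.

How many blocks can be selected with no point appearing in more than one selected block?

G1, G3, G6, G8 are pairwise disjoint (G1={7,11}; G3={4,5,8}; G6={2,3,9}; G8={1,6}).
Every remaining block overlaps one of these, and no 5 of the listed blocks are pairwise disjoint, so 4 is the maximum.

4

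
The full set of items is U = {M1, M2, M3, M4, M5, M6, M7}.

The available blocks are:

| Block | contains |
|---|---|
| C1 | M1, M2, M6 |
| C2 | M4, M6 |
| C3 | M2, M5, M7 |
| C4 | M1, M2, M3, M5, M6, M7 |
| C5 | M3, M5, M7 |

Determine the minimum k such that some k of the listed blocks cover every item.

C2 and C4 together: C2 ∪ C4 = {M1, M2, M3, M4, M5, M6, M7} — every item is covered.
No single block has all 7 items (the largest, C4, has 6), so 2 is optimal.

2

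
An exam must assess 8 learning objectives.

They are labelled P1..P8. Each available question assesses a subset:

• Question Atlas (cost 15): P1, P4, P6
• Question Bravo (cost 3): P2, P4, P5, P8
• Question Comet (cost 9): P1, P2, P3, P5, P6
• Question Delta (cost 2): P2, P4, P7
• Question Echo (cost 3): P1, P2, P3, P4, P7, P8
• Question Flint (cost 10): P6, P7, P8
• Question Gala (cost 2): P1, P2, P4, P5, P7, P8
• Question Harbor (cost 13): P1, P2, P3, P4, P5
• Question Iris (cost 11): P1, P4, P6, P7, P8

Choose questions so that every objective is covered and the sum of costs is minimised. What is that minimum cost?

Comet, Gala together cover every objective (Comet ∪ Gala = {P1, P2, P3, P4, P5, P6, P7, P8}); total cost 9 + 2 = 11.
The greedy pick Gala, Echo, Comet costs 14; no covering selection beats 11.

11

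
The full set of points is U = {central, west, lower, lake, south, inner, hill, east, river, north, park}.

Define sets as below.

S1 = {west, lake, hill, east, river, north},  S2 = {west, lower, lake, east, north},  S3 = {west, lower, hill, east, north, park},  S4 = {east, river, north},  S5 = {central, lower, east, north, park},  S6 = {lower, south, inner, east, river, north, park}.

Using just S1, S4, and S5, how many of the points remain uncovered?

2

Union of S1, S4, S5 = {central, west, lower, lake, hill, east, river, north, park}.
Not covered: south, inner — 2 points.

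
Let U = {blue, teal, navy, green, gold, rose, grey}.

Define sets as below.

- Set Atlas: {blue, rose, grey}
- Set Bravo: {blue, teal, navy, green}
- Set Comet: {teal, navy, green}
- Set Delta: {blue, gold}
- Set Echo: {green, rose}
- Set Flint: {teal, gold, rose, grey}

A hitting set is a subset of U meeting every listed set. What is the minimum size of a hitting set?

3

H = {teal, gold, rose} meets every set (each contains at least one member of H), and |H| = 3.
No choice of 2 elements meets every set, so 3 is the minimum.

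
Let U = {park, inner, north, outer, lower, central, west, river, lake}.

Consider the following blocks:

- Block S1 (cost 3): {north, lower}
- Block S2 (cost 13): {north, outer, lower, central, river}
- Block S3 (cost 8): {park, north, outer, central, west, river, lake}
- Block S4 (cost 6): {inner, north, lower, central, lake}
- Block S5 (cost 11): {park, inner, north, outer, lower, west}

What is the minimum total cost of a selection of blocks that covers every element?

14

S3, S4 together cover every element (S3 ∪ S4 = {park, inner, north, outer, lower, central, west, river, lake}); total cost 8 + 6 = 14.
The greedy pick S3, S1, S4 costs 17; no covering selection beats 14.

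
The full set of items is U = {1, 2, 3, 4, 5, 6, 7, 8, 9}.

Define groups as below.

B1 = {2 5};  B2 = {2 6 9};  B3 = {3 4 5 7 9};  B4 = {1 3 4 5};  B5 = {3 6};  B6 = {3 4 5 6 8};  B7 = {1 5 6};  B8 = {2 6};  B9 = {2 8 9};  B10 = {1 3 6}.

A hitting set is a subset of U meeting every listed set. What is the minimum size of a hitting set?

H = {1, 2, 3} meets every group (each contains at least one member of H), and |H| = 3.
No choice of 2 items meets every group, so 3 is the minimum.

3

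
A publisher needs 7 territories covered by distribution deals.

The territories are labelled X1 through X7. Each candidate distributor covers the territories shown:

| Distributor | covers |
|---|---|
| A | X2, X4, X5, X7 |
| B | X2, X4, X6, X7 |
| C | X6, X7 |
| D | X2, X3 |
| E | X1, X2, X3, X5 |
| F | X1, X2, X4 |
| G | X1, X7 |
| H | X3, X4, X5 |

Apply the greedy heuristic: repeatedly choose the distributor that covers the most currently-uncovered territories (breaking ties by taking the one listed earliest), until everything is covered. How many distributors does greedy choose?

Greedy: pick A (covers 4 new) → pick E (covers 2 new) → pick B (covers 1 new). Total picks: 3.
(The true minimum cover uses only 2 distributors, so greedy is not optimal here.)

3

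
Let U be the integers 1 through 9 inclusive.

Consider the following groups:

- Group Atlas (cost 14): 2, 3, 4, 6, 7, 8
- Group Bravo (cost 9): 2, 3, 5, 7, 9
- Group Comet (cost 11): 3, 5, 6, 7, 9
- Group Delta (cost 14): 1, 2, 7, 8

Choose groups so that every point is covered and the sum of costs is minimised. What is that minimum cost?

37

Atlas, Bravo, Delta together cover every point (Atlas ∪ Bravo ∪ Delta = {1, 2, 3, 4, 5, 6, 7, 8, 9}); total cost 14 + 9 + 14 = 37.
No covering selection has total cost below 37.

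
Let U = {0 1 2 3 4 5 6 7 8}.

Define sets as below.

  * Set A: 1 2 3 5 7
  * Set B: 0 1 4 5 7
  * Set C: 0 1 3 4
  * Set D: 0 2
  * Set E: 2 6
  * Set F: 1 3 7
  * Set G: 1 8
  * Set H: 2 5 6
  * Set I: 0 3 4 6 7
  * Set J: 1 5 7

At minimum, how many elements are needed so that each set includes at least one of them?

Take T = {1, 2, 7}. Each listed set contains at least one of these, so T is a hitting set of size 3.
No choice of 2 elements meets every set, so 3 is the minimum.

3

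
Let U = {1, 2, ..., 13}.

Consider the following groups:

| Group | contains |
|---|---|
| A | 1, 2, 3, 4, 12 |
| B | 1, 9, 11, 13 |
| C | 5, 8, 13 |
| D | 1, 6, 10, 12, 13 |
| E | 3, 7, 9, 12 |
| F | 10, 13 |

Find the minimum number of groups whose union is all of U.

A, B, C, D, and E cover everything between them: the union {1, 2, 3, 4, 5, 6, 7, 8, 9, 10, 11, 12, 13} is all of U.
No 4 of the 6 groups cover everything (all 15 combinations miss at least one point), so 5 is optimal.

5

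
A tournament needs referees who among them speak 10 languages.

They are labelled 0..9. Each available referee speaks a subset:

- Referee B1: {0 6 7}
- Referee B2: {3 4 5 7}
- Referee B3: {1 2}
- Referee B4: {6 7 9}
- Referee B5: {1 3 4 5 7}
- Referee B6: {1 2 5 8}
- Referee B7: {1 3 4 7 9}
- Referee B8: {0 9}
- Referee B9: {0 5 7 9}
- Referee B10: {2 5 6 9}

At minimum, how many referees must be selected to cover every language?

3

Take {B1, B6, B7}. Their union is {0, 1, 2, 3, 4, 5, 6, 7, 8, 9}, which is all 10 languages.
Only B6 contains 8, so B6 is forced; the remaining 6 languages need at least 2 more referees (each remaining referee adds at most 4) — so at least 3 referees are needed, and 3 is optimal.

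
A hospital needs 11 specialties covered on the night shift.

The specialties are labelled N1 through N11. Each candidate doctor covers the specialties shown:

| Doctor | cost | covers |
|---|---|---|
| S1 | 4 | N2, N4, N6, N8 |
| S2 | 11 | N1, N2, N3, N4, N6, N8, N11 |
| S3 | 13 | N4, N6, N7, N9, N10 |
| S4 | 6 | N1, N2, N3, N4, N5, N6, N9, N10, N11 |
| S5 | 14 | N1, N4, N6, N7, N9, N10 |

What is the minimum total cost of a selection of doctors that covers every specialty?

23

S1, S3, S4 together cover every specialty (S1 ∪ S3 ∪ S4 = {N1, N2, N3, N4, N5, N6, N7, N8, N9, N10, N11}); total cost 4 + 13 + 6 = 23.
No covering selection has total cost below 23.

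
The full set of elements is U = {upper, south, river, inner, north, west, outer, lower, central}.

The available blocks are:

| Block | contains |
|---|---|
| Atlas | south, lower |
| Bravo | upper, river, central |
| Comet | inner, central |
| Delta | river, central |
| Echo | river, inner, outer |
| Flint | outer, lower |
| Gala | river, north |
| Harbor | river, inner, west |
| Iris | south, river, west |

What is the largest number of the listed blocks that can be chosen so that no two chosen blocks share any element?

3

Comet, Flint, Iris are pairwise disjoint (Comet={inner,central}; Flint={outer,lower}; Iris={south,river,west}).
Every remaining block overlaps one of these, and no 4 of the listed blocks are pairwise disjoint, so 3 is the maximum.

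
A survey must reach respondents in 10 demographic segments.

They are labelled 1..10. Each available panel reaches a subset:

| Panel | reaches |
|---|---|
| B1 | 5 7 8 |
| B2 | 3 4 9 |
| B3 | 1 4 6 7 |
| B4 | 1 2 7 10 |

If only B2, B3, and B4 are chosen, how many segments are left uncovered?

2

Union of B2, B3, B4 = {1, 2, 3, 4, 6, 7, 9, 10}.
Not covered: 5, 8 — 2 segments.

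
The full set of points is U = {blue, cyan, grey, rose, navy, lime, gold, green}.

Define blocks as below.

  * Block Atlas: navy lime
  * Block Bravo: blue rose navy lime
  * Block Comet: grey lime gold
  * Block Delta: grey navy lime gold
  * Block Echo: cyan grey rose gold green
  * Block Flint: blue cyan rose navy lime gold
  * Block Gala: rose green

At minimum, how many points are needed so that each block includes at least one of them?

H = {rose, lime} meets every block (each contains at least one member of H), and |H| = 2.
The blocks Delta, Gala are pairwise disjoint, so any hitting set needs a separate point for each — at least 2. Hence 2 is optimal.

2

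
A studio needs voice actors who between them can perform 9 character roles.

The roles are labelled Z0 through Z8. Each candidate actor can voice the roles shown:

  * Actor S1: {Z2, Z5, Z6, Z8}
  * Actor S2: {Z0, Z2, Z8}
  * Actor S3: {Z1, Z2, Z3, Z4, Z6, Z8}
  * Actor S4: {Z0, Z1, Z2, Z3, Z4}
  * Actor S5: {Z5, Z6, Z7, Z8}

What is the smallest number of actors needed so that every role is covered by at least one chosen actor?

2

S4 and S5 together: S4 ∪ S5 = {Z0, Z1, Z2, Z3, Z4, Z5, Z6, Z7, Z8} — every role is covered.
No single actor has all 9 roles (the largest, S3, has 6), so 2 is optimal.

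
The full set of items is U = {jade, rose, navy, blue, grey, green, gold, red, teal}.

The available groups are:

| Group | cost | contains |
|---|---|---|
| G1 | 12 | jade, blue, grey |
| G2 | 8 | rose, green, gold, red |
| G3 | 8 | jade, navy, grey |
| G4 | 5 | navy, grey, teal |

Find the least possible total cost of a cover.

25

G1, G2, G4 together cover every item (G1 ∪ G2 ∪ G4 = {jade, rose, navy, blue, grey, green, gold, red, teal}); total cost 12 + 8 + 5 = 25.
No covering selection has total cost below 25.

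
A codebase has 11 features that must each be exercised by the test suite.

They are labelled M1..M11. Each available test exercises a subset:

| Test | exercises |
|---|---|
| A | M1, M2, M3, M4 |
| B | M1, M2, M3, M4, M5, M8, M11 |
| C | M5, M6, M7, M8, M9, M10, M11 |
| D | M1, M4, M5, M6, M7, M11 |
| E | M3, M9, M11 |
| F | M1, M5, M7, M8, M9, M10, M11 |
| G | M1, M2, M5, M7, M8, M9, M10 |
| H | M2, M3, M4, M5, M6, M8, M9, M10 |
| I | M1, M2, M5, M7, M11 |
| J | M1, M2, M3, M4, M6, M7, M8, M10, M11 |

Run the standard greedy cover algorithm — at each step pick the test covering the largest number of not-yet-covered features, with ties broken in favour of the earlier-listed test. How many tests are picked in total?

Greedy: pick J (covers 9 new) → pick C (covers 2 new). Total picks: 2.

2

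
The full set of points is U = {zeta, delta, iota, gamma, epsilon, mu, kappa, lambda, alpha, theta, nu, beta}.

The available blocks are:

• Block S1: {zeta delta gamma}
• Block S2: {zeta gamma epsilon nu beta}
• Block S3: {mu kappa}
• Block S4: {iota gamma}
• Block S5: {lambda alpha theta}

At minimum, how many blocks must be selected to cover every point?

S1, S2, S3, S4, and S5 cover everything between them: the union {zeta, delta, iota, gamma, epsilon, mu, kappa, lambda, alpha, theta, nu, beta} is all of U.
No 4 of the 5 blocks cover everything (all 5 combinations miss at least one point), so 5 is optimal.

5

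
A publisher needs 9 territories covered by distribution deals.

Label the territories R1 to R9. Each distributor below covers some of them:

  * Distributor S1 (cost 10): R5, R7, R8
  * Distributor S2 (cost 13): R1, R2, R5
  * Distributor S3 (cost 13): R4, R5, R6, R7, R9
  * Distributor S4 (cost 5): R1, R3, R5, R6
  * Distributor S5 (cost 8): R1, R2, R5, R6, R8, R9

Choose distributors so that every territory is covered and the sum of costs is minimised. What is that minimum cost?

26

S3, S4, S5 together cover every territory (S3 ∪ S4 ∪ S5 = {R1, R2, R3, R4, R5, R6, R7, R8, R9}); total cost 13 + 5 + 8 = 26.
No covering selection has total cost below 26.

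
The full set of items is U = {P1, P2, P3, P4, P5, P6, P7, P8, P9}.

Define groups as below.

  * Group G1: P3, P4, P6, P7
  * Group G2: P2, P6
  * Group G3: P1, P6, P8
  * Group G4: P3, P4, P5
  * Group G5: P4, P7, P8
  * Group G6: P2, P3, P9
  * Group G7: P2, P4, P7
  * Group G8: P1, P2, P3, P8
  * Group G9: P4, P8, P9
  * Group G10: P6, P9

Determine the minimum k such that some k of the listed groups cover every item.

4

G4, G7, G8, and G10 cover everything between them: the union {P1, P2, P3, P4, P5, P6, P7, P8, P9} is all of U.
No 3 of the 10 groups cover everything (all 120 combinations miss at least one item), so 4 is optimal.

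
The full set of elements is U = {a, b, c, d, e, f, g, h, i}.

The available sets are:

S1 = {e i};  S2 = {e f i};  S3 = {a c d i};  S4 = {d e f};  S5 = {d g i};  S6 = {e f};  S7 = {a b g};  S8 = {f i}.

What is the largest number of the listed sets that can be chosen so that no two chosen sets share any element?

S4, S7 are pairwise disjoint (S4={d,e,f}; S7={a,b,g}).
Every remaining set overlaps one of these, and no 3 of the listed sets are pairwise disjoint, so 2 is the maximum.

2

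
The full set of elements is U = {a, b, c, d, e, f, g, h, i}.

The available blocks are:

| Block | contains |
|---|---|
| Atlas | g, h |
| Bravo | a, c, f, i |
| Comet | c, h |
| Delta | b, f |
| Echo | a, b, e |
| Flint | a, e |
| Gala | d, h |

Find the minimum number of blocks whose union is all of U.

Atlas, Bravo, Echo, and Gala cover everything between them: the union {a, b, c, d, e, f, g, h, i} is all of U.
Only Bravo contains i, so Bravo is forced; the remaining 5 elements need at least 3 more blocks (each remaining block adds at most 2) — so at least 4 blocks are needed, and 4 is optimal.

4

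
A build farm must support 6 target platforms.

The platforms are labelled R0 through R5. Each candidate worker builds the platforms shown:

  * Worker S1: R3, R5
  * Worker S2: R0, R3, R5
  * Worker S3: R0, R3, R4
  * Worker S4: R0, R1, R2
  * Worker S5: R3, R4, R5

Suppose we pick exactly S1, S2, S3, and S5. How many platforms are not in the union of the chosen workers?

Union of S1, S2, S3, S5 = {R0, R3, R4, R5}.
Not covered: R1, R2 — 2 platforms.

2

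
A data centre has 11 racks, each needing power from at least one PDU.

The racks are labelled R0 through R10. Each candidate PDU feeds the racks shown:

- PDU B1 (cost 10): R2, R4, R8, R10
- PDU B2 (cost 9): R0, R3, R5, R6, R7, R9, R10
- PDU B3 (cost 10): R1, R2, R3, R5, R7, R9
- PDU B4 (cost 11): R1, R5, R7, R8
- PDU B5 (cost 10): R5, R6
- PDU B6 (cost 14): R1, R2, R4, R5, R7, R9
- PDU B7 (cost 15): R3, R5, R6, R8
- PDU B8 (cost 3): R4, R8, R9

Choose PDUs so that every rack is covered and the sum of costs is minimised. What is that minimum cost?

B2, B3, B8 together cover every rack (B2 ∪ B3 ∪ B8 = {R0, R1, R2, R3, R4, R5, R6, R7, R8, R9, R10}); total cost 9 + 10 + 3 = 22.
No covering selection has total cost below 22.

22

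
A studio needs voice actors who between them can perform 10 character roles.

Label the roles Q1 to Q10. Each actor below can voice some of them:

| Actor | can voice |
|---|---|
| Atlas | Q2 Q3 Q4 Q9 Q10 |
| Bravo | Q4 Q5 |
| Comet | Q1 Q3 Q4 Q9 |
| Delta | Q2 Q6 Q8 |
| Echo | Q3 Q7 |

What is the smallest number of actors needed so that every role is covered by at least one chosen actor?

Atlas and Bravo and Comet and Delta and Echo together: Atlas ∪ Bravo ∪ Comet ∪ Delta ∪ Echo = {Q1, Q2, Q3, Q4, Q5, Q6, Q7, Q8, Q9, Q10} — every role is covered.
No 4 of the 5 actors cover everything (all 5 combinations miss at least one role), so 5 is optimal.

5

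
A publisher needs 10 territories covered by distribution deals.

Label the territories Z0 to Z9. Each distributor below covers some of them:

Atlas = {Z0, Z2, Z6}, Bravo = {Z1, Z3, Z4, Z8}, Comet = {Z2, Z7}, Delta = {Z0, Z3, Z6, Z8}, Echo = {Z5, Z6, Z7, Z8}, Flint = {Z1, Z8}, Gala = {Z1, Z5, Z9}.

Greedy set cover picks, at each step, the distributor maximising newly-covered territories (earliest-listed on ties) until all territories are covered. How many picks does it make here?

Greedy: pick Bravo (covers 4 new) → pick Atlas (covers 3 new) → pick Echo (covers 2 new) → pick Gala (covers 1 new). Total picks: 4.

4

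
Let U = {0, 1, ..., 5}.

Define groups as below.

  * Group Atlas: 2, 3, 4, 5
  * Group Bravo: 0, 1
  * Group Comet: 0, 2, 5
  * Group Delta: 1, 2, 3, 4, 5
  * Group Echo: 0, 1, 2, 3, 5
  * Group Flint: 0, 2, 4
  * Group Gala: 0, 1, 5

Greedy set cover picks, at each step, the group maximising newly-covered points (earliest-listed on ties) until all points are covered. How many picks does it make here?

2

Greedy: pick Delta (covers 5 new) → pick Bravo (covers 1 new). Total picks: 2.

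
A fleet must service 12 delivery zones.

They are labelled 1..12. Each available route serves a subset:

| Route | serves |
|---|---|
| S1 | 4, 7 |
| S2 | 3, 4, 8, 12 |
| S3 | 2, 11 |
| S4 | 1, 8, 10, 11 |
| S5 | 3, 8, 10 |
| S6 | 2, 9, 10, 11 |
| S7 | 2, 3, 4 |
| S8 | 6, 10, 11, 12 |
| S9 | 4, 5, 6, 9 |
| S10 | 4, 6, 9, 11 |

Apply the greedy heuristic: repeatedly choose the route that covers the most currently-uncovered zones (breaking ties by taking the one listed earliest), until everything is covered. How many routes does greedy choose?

5

Greedy: pick S2 (covers 4 new) → pick S6 (covers 4 new) → pick S9 (covers 2 new) → pick S1 (covers 1 new) → pick S4 (covers 1 new). Total picks: 5.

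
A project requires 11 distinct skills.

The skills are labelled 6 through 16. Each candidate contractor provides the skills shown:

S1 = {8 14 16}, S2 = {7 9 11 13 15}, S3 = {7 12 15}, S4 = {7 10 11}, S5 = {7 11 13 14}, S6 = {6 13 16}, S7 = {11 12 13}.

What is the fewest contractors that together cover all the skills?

S1 and S2 and S3 and S4 and S6 together: S1 ∪ S2 ∪ S3 ∪ S4 ∪ S6 = {6, 7, 8, 9, 10, 11, 12, 13, 14, 15, 16} — every skill is covered.
No 4 of the 7 contractors cover everything (all 35 combinations miss at least one skill), so 5 is optimal.

5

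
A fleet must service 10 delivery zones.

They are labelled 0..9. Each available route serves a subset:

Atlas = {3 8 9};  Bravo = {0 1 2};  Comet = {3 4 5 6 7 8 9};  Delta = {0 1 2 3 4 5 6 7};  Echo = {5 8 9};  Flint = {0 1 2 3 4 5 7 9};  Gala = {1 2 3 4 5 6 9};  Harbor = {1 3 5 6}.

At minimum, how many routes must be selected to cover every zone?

Take {Atlas, Delta}. Their union is {0, 1, 2, 3, 4, 5, 6, 7, 8, 9}, which is all 10 zones.
No single route has all 10 zones (the largest, Delta, has 8), so 2 is optimal.

2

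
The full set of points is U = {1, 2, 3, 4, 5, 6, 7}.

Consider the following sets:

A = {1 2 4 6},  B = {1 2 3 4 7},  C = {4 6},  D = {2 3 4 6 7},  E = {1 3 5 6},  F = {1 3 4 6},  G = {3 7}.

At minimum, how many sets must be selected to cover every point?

D and E together: D ∪ E = {1, 2, 3, 4, 5, 6, 7} — every point is covered.
No single set has all 7 points (the largest, B, has 5), so 2 is optimal.

2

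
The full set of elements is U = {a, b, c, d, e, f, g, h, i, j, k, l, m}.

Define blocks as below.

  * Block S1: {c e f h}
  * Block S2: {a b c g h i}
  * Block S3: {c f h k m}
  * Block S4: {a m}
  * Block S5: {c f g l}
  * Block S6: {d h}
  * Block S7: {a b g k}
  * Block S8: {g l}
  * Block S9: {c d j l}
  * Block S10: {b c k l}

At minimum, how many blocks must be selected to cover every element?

4

S1 and S2 and S3 and S9 together: S1 ∪ S2 ∪ S3 ∪ S9 = {a, b, c, d, e, f, g, h, i, j, k, l, m} — every element is covered.
Only S1 contains e, so S1 is forced; the remaining 9 elements need at least 3 more blocks (each remaining block adds at most 4) — so at least 4 blocks are needed, and 4 is optimal.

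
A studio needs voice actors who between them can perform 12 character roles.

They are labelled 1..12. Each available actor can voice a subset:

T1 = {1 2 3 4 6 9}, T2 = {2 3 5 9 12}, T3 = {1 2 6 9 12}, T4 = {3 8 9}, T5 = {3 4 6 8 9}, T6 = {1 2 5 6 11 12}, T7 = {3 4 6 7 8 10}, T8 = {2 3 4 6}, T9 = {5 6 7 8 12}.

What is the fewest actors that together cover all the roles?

Take {T2, T6, T7}. Their union is {1, 2, 3, 4, 5, 6, 7, 8, 9, 10, 11, 12}, which is all 12 roles.
Only T7 contains 10, so T7 is forced; the remaining 6 roles need at least 2 more actors (each remaining actor adds at most 5) — so at least 3 actors are needed, and 3 is optimal.

3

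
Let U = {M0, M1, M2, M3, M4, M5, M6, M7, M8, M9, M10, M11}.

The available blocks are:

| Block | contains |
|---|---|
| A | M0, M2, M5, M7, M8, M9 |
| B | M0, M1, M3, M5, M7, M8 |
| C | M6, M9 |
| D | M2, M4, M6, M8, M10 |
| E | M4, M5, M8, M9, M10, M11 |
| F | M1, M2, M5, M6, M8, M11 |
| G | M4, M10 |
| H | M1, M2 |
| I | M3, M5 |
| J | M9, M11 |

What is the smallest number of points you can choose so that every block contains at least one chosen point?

Take T = {M1, M3, M9, M10}. Each listed block contains at least one of these, so T is a hitting set of size 4.
The blocks C, G, H, I are pairwise disjoint, so any hitting set needs a separate point for each — at least 4. Hence 4 is optimal.

4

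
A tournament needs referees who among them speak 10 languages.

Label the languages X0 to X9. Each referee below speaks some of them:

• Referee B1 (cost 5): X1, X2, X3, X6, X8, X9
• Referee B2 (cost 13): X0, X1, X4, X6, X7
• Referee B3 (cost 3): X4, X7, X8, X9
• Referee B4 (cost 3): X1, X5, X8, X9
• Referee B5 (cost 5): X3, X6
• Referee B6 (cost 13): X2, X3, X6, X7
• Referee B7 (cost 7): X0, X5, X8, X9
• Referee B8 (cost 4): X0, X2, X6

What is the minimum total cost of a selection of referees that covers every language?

15

B1, B3, B7 together cover every language (B1 ∪ B3 ∪ B7 = {X0, X1, X2, X3, X4, X5, X6, X7, X8, X9}); total cost 5 + 3 + 7 = 15.
No covering selection has total cost below 15.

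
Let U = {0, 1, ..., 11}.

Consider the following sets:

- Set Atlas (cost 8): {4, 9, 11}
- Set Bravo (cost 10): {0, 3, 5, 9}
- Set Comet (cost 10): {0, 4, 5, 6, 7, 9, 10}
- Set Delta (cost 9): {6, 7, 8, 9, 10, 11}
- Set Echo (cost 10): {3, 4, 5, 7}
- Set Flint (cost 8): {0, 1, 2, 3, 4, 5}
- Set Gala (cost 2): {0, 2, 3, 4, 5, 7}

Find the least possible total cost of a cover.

Delta, Flint together cover every item (Delta ∪ Flint = {0, 1, 2, 3, 4, 5, 6, 7, 8, 9, 10, 11}); total cost 9 + 8 = 17.
The greedy pick Gala, Delta, Flint costs 19; no covering selection beats 17.

17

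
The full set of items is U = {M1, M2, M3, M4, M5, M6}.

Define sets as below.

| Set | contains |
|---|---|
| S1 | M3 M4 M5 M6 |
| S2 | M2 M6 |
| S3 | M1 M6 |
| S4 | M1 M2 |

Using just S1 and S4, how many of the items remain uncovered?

Union of S1, S4 = {M1, M2, M3, M4, M5, M6} — that's every item, so 0 are uncovered.

0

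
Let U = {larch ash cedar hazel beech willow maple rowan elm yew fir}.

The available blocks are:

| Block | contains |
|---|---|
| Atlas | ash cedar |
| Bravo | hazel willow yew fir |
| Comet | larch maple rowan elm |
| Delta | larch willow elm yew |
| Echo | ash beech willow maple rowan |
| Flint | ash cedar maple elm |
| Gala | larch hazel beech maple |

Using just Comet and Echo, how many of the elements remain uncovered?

4

Union of Comet, Echo = {larch, ash, beech, willow, maple, rowan, elm}.
Not covered: cedar, hazel, yew, fir — 4 elements.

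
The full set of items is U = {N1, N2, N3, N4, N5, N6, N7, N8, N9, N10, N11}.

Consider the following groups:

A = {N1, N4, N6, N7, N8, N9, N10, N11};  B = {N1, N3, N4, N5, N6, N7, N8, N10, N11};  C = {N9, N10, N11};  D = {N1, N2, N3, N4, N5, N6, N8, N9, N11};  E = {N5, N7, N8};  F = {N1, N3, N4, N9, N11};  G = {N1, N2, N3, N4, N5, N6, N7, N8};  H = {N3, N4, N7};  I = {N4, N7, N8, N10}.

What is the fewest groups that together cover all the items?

D and I together: D ∪ I = {N1, N2, N3, N4, N5, N6, N7, N8, N9, N10, N11} — every item is covered.
No single group has all 11 items (the largest, B, has 9), so 2 is optimal.

2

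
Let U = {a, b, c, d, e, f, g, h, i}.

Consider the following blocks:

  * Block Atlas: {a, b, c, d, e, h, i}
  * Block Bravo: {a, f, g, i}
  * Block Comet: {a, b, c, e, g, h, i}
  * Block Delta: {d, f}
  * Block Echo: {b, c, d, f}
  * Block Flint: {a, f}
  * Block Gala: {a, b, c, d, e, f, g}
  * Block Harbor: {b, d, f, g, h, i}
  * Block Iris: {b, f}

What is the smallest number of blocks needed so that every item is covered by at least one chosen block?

Gala and Harbor together: Gala ∪ Harbor = {a, b, c, d, e, f, g, h, i} — every item is covered.
No single block has all 9 items (the largest, Atlas, has 7), so 2 is optimal.

2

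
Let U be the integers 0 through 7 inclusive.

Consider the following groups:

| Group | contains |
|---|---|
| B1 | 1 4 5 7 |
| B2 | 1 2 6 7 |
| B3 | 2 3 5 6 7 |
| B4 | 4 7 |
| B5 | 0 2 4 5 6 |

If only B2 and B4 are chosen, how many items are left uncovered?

3

Union of B2, B4 = {1, 2, 4, 6, 7}.
Not covered: 0, 3, 5 — 3 items.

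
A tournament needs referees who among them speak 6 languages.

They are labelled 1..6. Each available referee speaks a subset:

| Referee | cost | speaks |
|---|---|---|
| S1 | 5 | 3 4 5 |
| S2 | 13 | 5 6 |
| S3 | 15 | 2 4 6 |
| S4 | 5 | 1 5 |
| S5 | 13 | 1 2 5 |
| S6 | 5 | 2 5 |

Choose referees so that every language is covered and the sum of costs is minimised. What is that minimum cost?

S1, S3, S4 together cover every language (S1 ∪ S3 ∪ S4 = {1, 2, 3, 4, 5, 6}); total cost 5 + 15 + 5 = 25.
The greedy pick S1, S4, S6, S2 costs 28; no covering selection beats 25.

25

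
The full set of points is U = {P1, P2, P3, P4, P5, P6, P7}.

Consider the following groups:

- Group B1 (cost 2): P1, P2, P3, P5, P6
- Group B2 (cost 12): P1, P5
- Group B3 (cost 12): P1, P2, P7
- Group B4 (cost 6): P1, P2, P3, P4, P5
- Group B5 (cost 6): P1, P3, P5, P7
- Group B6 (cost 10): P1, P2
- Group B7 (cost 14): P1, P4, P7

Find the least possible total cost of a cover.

B1, B4, B5 together cover every point (B1 ∪ B4 ∪ B5 = {P1, P2, P3, P4, P5, P6, P7}); total cost 2 + 6 + 6 = 14.
No covering selection has total cost below 14.

14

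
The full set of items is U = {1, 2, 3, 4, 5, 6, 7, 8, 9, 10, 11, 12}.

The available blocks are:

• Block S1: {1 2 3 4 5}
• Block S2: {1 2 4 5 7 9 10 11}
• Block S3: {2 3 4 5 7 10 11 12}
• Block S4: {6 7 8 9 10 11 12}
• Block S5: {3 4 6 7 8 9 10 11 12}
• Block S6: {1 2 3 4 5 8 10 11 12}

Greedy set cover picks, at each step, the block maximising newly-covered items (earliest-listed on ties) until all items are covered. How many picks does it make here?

2

Greedy: pick S5 (covers 9 new) → pick S1 (covers 3 new). Total picks: 2.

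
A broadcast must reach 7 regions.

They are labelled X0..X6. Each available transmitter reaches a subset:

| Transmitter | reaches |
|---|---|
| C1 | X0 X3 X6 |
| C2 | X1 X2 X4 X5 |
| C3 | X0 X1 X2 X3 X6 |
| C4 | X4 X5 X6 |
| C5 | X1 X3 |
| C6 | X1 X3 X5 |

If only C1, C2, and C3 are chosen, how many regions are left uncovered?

0

Union of C1, C2, C3 = {X0, X1, X2, X3, X4, X5, X6} — that's every region, so 0 are uncovered.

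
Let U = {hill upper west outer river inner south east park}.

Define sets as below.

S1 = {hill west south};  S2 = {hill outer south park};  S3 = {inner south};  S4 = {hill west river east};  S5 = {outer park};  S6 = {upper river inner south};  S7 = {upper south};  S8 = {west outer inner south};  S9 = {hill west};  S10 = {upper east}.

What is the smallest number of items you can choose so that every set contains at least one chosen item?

H = {upper, west, south, park} meets every set (each contains at least one member of H), and |H| = 4.
The sets S3, S5, S9, S10 are pairwise disjoint, so any hitting set needs a separate item for each — at least 4. Hence 4 is optimal.

4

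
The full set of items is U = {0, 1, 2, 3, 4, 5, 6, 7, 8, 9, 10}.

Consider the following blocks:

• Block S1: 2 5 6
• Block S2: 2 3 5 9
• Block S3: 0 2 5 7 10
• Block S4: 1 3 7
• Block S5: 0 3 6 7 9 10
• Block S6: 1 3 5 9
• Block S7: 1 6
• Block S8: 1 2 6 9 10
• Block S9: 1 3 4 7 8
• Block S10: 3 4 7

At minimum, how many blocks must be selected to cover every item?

3

S3 and S5 and S9 together: S3 ∪ S5 ∪ S9 = {0, 1, 2, 3, 4, 5, 6, 7, 8, 9, 10} — every item is covered.
Only S9 contains 8, so S9 is forced; the remaining 6 items need at least 2 more blocks (each remaining block adds at most 4) — so at least 3 blocks are needed, and 3 is optimal.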